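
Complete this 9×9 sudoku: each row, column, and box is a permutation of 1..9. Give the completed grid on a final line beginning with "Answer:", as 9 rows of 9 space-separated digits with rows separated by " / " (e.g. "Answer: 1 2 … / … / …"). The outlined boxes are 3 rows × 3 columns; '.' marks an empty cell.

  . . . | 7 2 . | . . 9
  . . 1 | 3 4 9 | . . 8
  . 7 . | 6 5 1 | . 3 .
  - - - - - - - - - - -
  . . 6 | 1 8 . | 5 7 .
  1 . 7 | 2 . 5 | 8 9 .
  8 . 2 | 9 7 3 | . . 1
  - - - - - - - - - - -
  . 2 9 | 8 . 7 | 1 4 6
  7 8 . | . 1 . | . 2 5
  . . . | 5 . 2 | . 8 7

Step 1. [r1c3∈{3,4,5,8}] across col 3, 5 lands solely at r1c3. So r1c3=5.
Step 2. [r2c2∈{6}] r2c2 is down to just 6, so r2c2=6.
Step 3. [r4c6∈{4}] r4c6's peers cover all but 4. So r4c6=4.
Step 4. [r9c1∈{3,4,6}] col 1 places 6 nowhere but r9c1 ⇒ r9c1=6.
Step 5. [r3c1∈{2,4,9}] r3c1 is the only open cell in row 3 admitting 9. So r3c1=9.
Step 6. [r4c1∈{3}] r4c1 has the single candidate 3. So r4c1=3.
Step 7. [r5c2∈{4}] nothing but 4 survives at r5c2 ⇒ r5c2=4.
Step 8. [r3c9∈{2,4}] 4 has one home in col 9: r3c9 ⇒ r3c9=4.
Step 9. [r8c7∈{3,9}] r8c7 is the only open cell in row 8 admitting 9. So r8c7=9.
Step 10. [r9c7∈{3}] r9c7 is down to just 3 ⇒ r9c7=3.
Step 11. [r6c8∈{6}] r6c8 is down to just 6, so r6c8=6.
Step 12. [r9c3∈{4}] only 4 remains possible at r9c3, so r9c3=4.
Step 13. [r2c1∈{2}] r2c1 is down to just 2 ⇒ r2c1=2.
Step 14. [r3c3∈{8}] nothing but 8 survives at r3c3 ⇒ r3c3=8.
Step 15. [r1c1∈{4}] nothing but 4 survives at r1c1. So r1c1=4.
Step 16. [r9c2∈{1}] only 1 remains possible at r9c2, so r9c2=1.
Step 17. [r8c6∈{6}] r8c6 is down to just 6, so r8c6=6.
Step 18. [r1c6∈{8}] r1c6 is down to just 8. So r1c6=8.
Step 19. [r5c5∈{6}] r5c5's peers cover all but 6, so r5c5=6.
Step 20. [r1c2∈{3}] r1c2's peers cover all but 3. So r1c2=3.
Step 21. [r3c7∈{2}] r3c7 has the single candidate 2. So r3c7=2.
Step 22. [r1c7∈{6}] r1c7 has the single candidate 6. So r1c7=6.
Step 23. [r8c4∈{4}] r8c4 is down to just 4. So r8c4=4.
Step 24. [r6c2∈{5}] r6c2 is down to just 5, so r6c2=5.
Step 25. [r4c2∈{9}] r4c2 has the single candidate 9, so r4c2=9.
Step 26. [r7c1∈{5}] r7c1 has the single candidate 5. So r7c1=5.
Step 27. [r7c5∈{3}] r7c5 is down to just 3 ⇒ r7c5=3.
Step 28. [r8c3∈{3}] r8c3 has the single candidate 3. So r8c3=3.
Step 29. [r1c8∈{1}] r1c8's peers cover all but 1, so r1c8=1.
Step 30. [r4c9∈{2}] r4c9 is down to just 2 ⇒ r4c9=2.
Step 31. [r5c9∈{3}] only 3 remains possible at r5c9 ⇒ r5c9=3.
Step 32. [r2c8∈{5}] nothing but 5 survives at r2c8, so r2c8=5.
Step 33. [r2c7∈{7}] r2c7 has the single candidate 7 ⇒ r2c7=7.
Step 34. [r6c7∈{4}] nothing but 4 survives at r6c7 ⇒ r6c7=4.
Step 35. [r9c5∈{9}] nothing but 9 survives at r9c5, so r9c5=9.

Answer: 4 3 5 7 2 8 6 1 9 / 2 6 1 3 4 9 7 5 8 / 9 7 8 6 5 1 2 3 4 / 3 9 6 1 8 4 5 7 2 / 1 4 7 2 6 5 8 9 3 / 8 5 2 9 7 3 4 6 1 / 5 2 9 8 3 7 1 4 6 / 7 8 3 4 1 6 9 2 5 / 6 1 4 5 9 2 3 8 7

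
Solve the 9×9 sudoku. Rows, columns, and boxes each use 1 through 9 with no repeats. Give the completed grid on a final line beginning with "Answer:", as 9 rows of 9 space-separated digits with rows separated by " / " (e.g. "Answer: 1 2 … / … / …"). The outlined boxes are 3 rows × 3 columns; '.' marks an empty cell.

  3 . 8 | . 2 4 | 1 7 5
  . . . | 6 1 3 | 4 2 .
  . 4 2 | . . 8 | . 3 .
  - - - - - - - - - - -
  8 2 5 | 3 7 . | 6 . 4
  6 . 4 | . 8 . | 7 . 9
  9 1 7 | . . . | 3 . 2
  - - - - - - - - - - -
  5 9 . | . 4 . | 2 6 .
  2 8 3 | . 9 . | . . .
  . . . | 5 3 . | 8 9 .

Step 1. [r7c3∈{1}] r7c3 is down to just 1 ⇒ r7c3=1.
Step 2. [r7c6∈{7}] r7c6 has the single candidate 7, so r7c6=7.
Step 3. [r8c4∈{1}] r8c4 has the single candidate 1 ⇒ r8c4=1.
Step 4. [r2c1∈{7}] r2c1's peers cover all but 7, so r2c1=7.
Step 5. [r4c8∈{1}] r4c8's peers cover all but 1 ⇒ r4c8=1.
Step 6. [r5c8∈{5}] r5c8 has the single candidate 5, so r5c8=5.
Step 7. [r8c6∈{6}] r8c6's peers cover all but 6. So r8c6=6.
Step 8. [r9c2∈{6,7}] r9c2 is the only open cell in col 2 admitting 7 ⇒ r9c2=7.
Step 9. [r5c4∈{2}] r5c4 is down to just 2 ⇒ r5c4=2.
Step 10. [r6c6∈{5}] r6c6 is down to just 5. So r6c6=5.
Step 11. [r1c4∈{9}] r1c4 has the single candidate 9, so r1c4=9.
Step 12. [r6c4∈{4}] r6c4's peers cover all but 4. So r6c4=4.
Step 13. [r9c9∈{1}] only 1 remains possible at r9c9 ⇒ r9c9=1.
Step 14. [r9c3∈{6}] only 6 remains possible at r9c3, so r9c3=6.
Step 15. [r6c8∈{8}] r6c8 has the single candidate 8, so r6c8=8.
Step 16. [r5c2∈{3}] r5c2 has the single candidate 3, so r5c2=3.
Step 17. [r3c9∈{6}] r3c9's peers cover all but 6, so r3c9=6.
Step 18. [r9c6∈{2}] r9c6's peers cover all but 2. So r9c6=2.
Step 19. [r7c9∈{3}] only 3 remains possible at r7c9 ⇒ r7c9=3.
Step 20. [r8c7∈{5}] r8c7 has the single candidate 5. So r8c7=5.
Step 21. [r2c3∈{9}] r2c3's peers cover all but 9, so r2c3=9.
Step 22. [r3c1∈{1}] r3c1's peers cover all but 1. So r3c1=1.
Step 23. [r6c5∈{6}] only 6 remains possible at r6c5 ⇒ r6c5=6.
Step 24. [r2c9∈{8}] r2c9 is down to just 8 ⇒ r2c9=8.
Step 25. [r8c9∈{7}] r8c9 has the single candidate 7, so r8c9=7.
Step 26. [r7c4∈{8}] r7c4 has the single candidate 8 ⇒ r7c4=8.
Step 27. [r9c1∈{4}] r9c1 has the single candidate 4. So r9c1=4.
Step 28. [r4c6∈{9}] nothing but 9 survives at r4c6 ⇒ r4c6=9.
Step 29. [r5c6∈{1}] r5c6's peers cover all but 1. So r5c6=1.
Step 30. [r2c2∈{5}] only 5 remains possible at r2c2 ⇒ r2c2=5.
Step 31. [r3c7∈{9}] only 9 remains possible at r3c7. So r3c7=9.
Step 32. [r8c8∈{4}] r8c8 is down to just 4, so r8c8=4.
Step 33. [r3c4∈{7}] r3c4 is down to just 7. So r3c4=7.
Step 34. [r1c2∈{6}] r1c2 has the single candidate 6. So r1c2=6.
Step 35. [r3c5∈{5}] r3c5 has the single candidate 5, so r3c5=5.

Answer: 3 6 8 9 2 4 1 7 5 / 7 5 9 6 1 3 4 2 8 / 1 4 2 7 5 8 9 3 6 / 8 2 5 3 7 9 6 1 4 / 6 3 4 2 8 1 7 5 9 / 9 1 7 4 6 5 3 8 2 / 5 9 1 8 4 7 2 6 3 / 2 8 3 1 9 6 5 4 7 / 4 7 6 5 3 2 8 9 1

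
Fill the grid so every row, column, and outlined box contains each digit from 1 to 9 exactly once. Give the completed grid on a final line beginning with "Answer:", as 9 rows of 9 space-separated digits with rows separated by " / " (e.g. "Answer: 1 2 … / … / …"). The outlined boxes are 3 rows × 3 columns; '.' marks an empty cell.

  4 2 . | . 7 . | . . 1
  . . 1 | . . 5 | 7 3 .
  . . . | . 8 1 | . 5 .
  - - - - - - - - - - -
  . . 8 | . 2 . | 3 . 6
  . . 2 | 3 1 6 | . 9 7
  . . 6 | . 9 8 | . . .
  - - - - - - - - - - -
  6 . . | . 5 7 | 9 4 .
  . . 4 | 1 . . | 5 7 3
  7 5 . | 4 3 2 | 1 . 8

Step 1. [r6c9∈{2,4,5}] col 9 places 5 nowhere but r6c9, so r6c9=5.
Step 2. [r9c3∈{9}] only 9 remains possible at r9c3 ⇒ r9c3=9.
Step 3. [r7c2∈{1,3,8}] 1 has one home in row 7: r7c2. So r7c2=1.
Step 4. [r5c2∈{4}] r5c2 has the single candidate 4. So r5c2=4.
Step 5. [r1c6∈{3,9}] r1c6 is the only open cell in col 6 admitting 3, so r1c6=3.
Step 6. [r1c4∈{6,9}] across row 1, 9 lands solely at r1c4. So r1c4=9.
Step 7. [r7c9∈{2}] r7c9 has the single candidate 2, so r7c9=2.
Step 8. [r3c7∈{2,4,6}] across box 3, 2 lands solely at r3c7 ⇒ r3c7=2.
Step 9. [r3c4∈{6}] nothing but 6 survives at r3c4 ⇒ r3c4=6.
Step 10. [r4c4∈{5,7}] in col 4, 5 fits only at r4c4, so r4c4=5.
Step 11. [r4c2∈{7,9}] in row 4, 7 fits only at r4c2, so r4c2=7.
Step 12. [r4c1∈{1,9}] row 4 places 9 nowhere but r4c1. So r4c1=9.
Step 13. [r3c1∈{3}] r3c1 has the single candidate 3. So r3c1=3.
Step 14. [r2c2∈{6,8,9}] across row 2, 6 lands solely at r2c2, so r2c2=6.
Step 15. [r1c8∈{6,8}] 8 has one home in col 8: r1c8, so r1c8=8.
Step 16. [r3c9∈{4,9}] row 3 places 4 nowhere but r3c9. So r3c9=4.
Step 17. [r2c1∈{8}] r2c1 has the single candidate 8, so r2c1=8.
Step 18. [r6c1∈{1}] r6c1's peers cover all but 1 ⇒ r6c1=1.
Step 19. [r4c6∈{4}] r4c6 is down to just 4. So r4c6=4.
Step 20. [r6c4∈{7}] r6c4's peers cover all but 7, so r6c4=7.
Step 21. [r2c4∈{2}] r2c4 is down to just 2, so r2c4=2.
Step 22. [r3c2∈{9}] nothing but 9 survives at r3c2 ⇒ r3c2=9.
Step 23. [r5c1∈{5}] r5c1 is down to just 5 ⇒ r5c1=5.
Step 24. [r7c4∈{8}] r7c4's peers cover all but 8. So r7c4=8.
Step 25. [r2c9∈{9}] r2c9's peers cover all but 9. So r2c9=9.
Step 26. [r8c6∈{9}] r8c6 is down to just 9. So r8c6=9.
Step 27. [r8c2∈{8}] r8c2's peers cover all but 8, so r8c2=8.
Step 28. [r7c3∈{3}] r7c3's peers cover all but 3. So r7c3=3.
Step 29. [r1c7∈{6}] r1c7 has the single candidate 6. So r1c7=6.
Step 30. [r1c3∈{5}] only 5 remains possible at r1c3, so r1c3=5.
Step 31. [r6c2∈{3}] r6c2's peers cover all but 3. So r6c2=3.
Step 32. [r2c5∈{4}] r2c5 is down to just 4 ⇒ r2c5=4.
Step 33. [r4c8∈{1}] r4c8 is down to just 1, so r4c8=1.
Step 34. [r3c3∈{7}] nothing but 7 survives at r3c3. So r3c3=7.
Step 35. [r5c7∈{8}] r5c7's peers cover all but 8, so r5c7=8.
Step 36. [r6c8∈{2}] only 2 remains possible at r6c8, so r6c8=2.
Step 37. [r8c5∈{6}] only 6 remains possible at r8c5. So r8c5=6.
Step 38. [r9c8∈{6}] r9c8 has the single candidate 6 ⇒ r9c8=6.
Step 39. [r8c1∈{2}] nothing but 2 survives at r8c1. So r8c1=2.
Step 40. [r6c7∈{4}] only 4 remains possible at r6c7. So r6c7=4.

Answer: 4 2 5 9 7 3 6 8 1 / 8 6 1 2 4 5 7 3 9 / 3 9 7 6 8 1 2 5 4 / 9 7 8 5 2 4 3 1 6 / 5 4 2 3 1 6 8 9 7 / 1 3 6 7 9 8 4 2 5 / 6 1 3 8 5 7 9 4 2 / 2 8 4 1 6 9 5 7 3 / 7 5 9 4 3 2 1 6 8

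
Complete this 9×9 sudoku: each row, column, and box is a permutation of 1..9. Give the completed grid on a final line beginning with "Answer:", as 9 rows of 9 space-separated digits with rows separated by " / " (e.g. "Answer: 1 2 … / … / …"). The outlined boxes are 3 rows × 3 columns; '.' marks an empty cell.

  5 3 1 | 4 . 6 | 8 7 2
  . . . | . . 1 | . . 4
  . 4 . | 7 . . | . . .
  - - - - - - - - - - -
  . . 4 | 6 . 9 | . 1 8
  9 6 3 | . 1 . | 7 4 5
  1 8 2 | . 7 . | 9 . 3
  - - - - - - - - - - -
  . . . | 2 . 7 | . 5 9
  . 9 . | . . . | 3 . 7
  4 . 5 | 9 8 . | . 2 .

Step 1. [r2c4∈{3,5,8}] 3 has one home in col 4: r2c4 ⇒ r2c4=3.
Step 2. [r3c6∈{2,5,8}] 8 has one home in box 2: r3c6 ⇒ r3c6=8.
Step 3. [r2c3∈{6,7,8,9}] col 3 places 7 nowhere but r2c3 ⇒ r2c3=7.
Step 4. [r2c1∈{2,6,8}] across row 2, 8 lands solely at r2c1. So r2c1=8.
Step 5. [r7c7∈{1,4,6}] across col 7, 4 lands solely at r7c7, so r7c7=4.
Step 6. [r8c5∈{4,5,6}] col 5 places 4 nowhere but r8c5, so r8c5=4.
Step 7. [r3c3∈{6,9}] across col 3, 9 lands solely at r3c3, so r3c3=9.
Step 8. [r3c1∈{2,6}] across box 1, 6 lands solely at r3c1 ⇒ r3c1=6.
Step 9. [r3c5∈{2,5}] in row 3, 2 fits only at r3c5 ⇒ r3c5=2.
Step 10. [r9c9∈{1,6}] col 9 places 6 nowhere but r9c9. So r9c9=6.
Step 11. [r6c4∈{5}] r6c4's peers cover all but 5, so r6c4=5.
Step 12. [r2c8∈{6,9}] across col 8, 9 lands solely at r2c8. So r2c8=9.
Step 13. [r7c3∈{6,8}] row 7 places 8 nowhere but r7c3, so r7c3=8.
Step 14. [r3c7∈{1,5}] in row 3, 5 fits only at r3c7. So r3c7=5.
Step 15. [r9c2∈{1,7}] r9c2 is the only open cell in row 9 admitting 7 ⇒ r9c2=7.
Step 16. [r7c5∈{3,6}] row 7 places 6 nowhere but r7c5. So r7c5=6.
Step 17. [r1c5∈{9}] only 9 remains possible at r1c5. So r1c5=9.
Step 18. [r9c6∈{3}] r9c6 has the single candidate 3, so r9c6=3.
Step 19. [r8c4∈{1}] r8c4 has the single candidate 1, so r8c4=1.
Step 20. [r2c7∈{6}] r2c7's peers cover all but 6, so r2c7=6.
Step 21. [r6c8∈{6}] r6c8's peers cover all but 6, so r6c8=6.
Step 22. [r9c7∈{1}] nothing but 1 survives at r9c7 ⇒ r9c7=1.
Step 23. [r2c2∈{2}] r2c2 has the single candidate 2. So r2c2=2.
Step 24. [r8c8∈{8}] r8c8 is down to just 8. So r8c8=8.
Step 25. [r5c4∈{8}] r5c4 has the single candidate 8. So r5c4=8.
Step 26. [r5c6∈{2}] r5c6 is down to just 2, so r5c6=2.
Step 27. [r4c1∈{7}] only 7 remains possible at r4c1, so r4c1=7.
Step 28. [r8c1∈{2}] only 2 remains possible at r8c1, so r8c1=2.
Step 29. [r3c8∈{3}] nothing but 3 survives at r3c8. So r3c8=3.
Step 30. [r3c9∈{1}] r3c9 is down to just 1 ⇒ r3c9=1.
Step 31. [r6c6∈{4}] r6c6 has the single candidate 4 ⇒ r6c6=4.
Step 32. [r7c2∈{1}] only 1 remains possible at r7c2. So r7c2=1.
Step 33. [r4c5∈{3}] nothing but 3 survives at r4c5. So r4c5=3.
Step 34. [r7c1∈{3}] only 3 remains possible at r7c1. So r7c1=3.
Step 35. [r8c3∈{6}] r8c3 has the single candidate 6, so r8c3=6.
Step 36. [r2c5∈{5}] r2c5 is down to just 5 ⇒ r2c5=5.
Step 37. [r4c7∈{2}] r4c7 is down to just 2, so r4c7=2.
Step 38. [r4c2∈{5}] r4c2's peers cover all but 5, so r4c2=5.
Step 39. [r8c6∈{5}] only 5 remains possible at r8c6 ⇒ r8c6=5.

Answer: 5 3 1 4 9 6 8 7 2 / 8 2 7 3 5 1 6 9 4 / 6 4 9 7 2 8 5 3 1 / 7 5 4 6 3 9 2 1 8 / 9 6 3 8 1 2 7 4 5 / 1 8 2 5 7 4 9 6 3 / 3 1 8 2 6 7 4 5 9 / 2 9 6 1 4 5 3 8 7 / 4 7 5 9 8 3 1 2 6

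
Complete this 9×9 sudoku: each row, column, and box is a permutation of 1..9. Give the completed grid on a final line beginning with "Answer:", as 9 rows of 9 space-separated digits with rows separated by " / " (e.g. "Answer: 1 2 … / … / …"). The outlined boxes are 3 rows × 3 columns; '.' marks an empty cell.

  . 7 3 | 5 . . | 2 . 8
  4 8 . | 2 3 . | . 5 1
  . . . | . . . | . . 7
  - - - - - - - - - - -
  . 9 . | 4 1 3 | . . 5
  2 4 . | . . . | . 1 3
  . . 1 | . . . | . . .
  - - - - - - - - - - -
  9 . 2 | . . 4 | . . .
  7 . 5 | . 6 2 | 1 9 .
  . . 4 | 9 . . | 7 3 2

Step 1. [r8c4∈{3,8}] 8 has one home in row 8: r8c4, so r8c4=8.
Step 2. [r6c9∈{4,6,9}] 9 has one home in col 9: r6c9 ⇒ r6c9=9.
Step 3. [r9c1∈{1,6,8}] across row 9, 8 lands solely at r9c1 ⇒ r9c1=8.
Step 4. [r4c1∈{6}] r4c1 is down to just 6, so r4c1=6.
Step 5. [r4c7∈{8}] r4c7 is down to just 8. So r4c7=8.
Step 6. [r5c7∈{6}] r5c7 has the single candidate 6. So r5c7=6.
Step 7. [r5c4∈{7}] r5c4 has the single candidate 7, so r5c4=7.
Step 8. [r9c5∈{5}] r9c5 is down to just 5. So r9c5=5.
Step 9. [r9c6∈{1}] r9c6 has the single candidate 1, so r9c6=1.
Step 10. [r5c6∈{5,8,9}] r5c6 is the only open cell in row 5 admitting 5 ⇒ r5c6=5.
Step 11. [r2c7∈{9}] r2c7's peers cover all but 9 ⇒ r2c7=9.
Step 12. [r3c2∈{1,2,5,6}] 2 has one home in row 3: r3c2 ⇒ r3c2=2.
Step 13. [r5c5∈{8,9}] r5c5 is the only open cell in row 5 admitting 9. So r5c5=9.
Step 14. [r6c8∈{2,4,7}] row 6 places 7 nowhere but r6c8 ⇒ r6c8=7.
Step 15. [r3c4∈{1,6}] r3c4 is the only open cell in col 4 admitting 1 ⇒ r3c4=1.
Step 16. [r3c3∈{6,9}] r3c3 is the only open cell in col 3 admitting 9. So r3c3=9.
Step 17. [r7c2∈{1,3,6}] across row 7, 1 lands solely at r7c2, so r7c2=1.
Step 18. [r1c5∈{4}] r1c5 is down to just 4 ⇒ r1c5=4.
Step 19. [r1c8∈{6}] only 6 remains possible at r1c8, so r1c8=6.
Step 20. [r3c6∈{6,8}] across row 3, 6 lands solely at r3c6, so r3c6=6.
Step 21. [r6c2∈{3,5}] in col 2, 5 fits only at r6c2. So r6c2=5.
Step 22. [r6c7∈{4}] r6c7 is down to just 4, so r6c7=4.
Step 23. [r6c6∈{8}] only 8 remains possible at r6c6 ⇒ r6c6=8.
Step 24. [r3c7∈{3}] nothing but 3 survives at r3c7 ⇒ r3c7=3.
Step 25. [r2c6∈{7}] r2c6's peers cover all but 7 ⇒ r2c6=7.
Step 26. [r5c3∈{8}] nothing but 8 survives at r5c3 ⇒ r5c3=8.
Step 27. [r4c3∈{7}] only 7 remains possible at r4c3. So r4c3=7.
Step 28. [r7c9∈{6}] r7c9 is down to just 6 ⇒ r7c9=6.
Step 29. [r6c4∈{6}] r6c4's peers cover all but 6. So r6c4=6.
Step 30. [r7c4∈{3}] r7c4's peers cover all but 3, so r7c4=3.
Step 31. [r7c7∈{5}] r7c7 has the single candidate 5, so r7c7=5.
Step 32. [r6c5∈{2}] only 2 remains possible at r6c5, so r6c5=2.
Step 33. [r7c5∈{7}] r7c5's peers cover all but 7, so r7c5=7.
Step 34. [r9c2∈{6}] r9c2's peers cover all but 6. So r9c2=6.
Step 35. [r1c6∈{9}] r1c6 has the single candidate 9, so r1c6=9.
Step 36. [r3c5∈{8}] only 8 remains possible at r3c5. So r3c5=8.
Step 37. [r4c8∈{2}] nothing but 2 survives at r4c8. So r4c8=2.
Step 38. [r2c3∈{6}] r2c3 has the single candidate 6, so r2c3=6.
Step 39. [r3c8∈{4}] r3c8's peers cover all but 4. So r3c8=4.
Step 40. [r8c2∈{3}] only 3 remains possible at r8c2, so r8c2=3.
Step 41. [r3c1∈{5}] r3c1's peers cover all but 5, so r3c1=5.
Step 42. [r7c8∈{8}] r7c8's peers cover all but 8, so r7c8=8.
Step 43. [r8c9∈{4}] r8c9 is down to just 4. So r8c9=4.
Step 44. [r6c1∈{3}] only 3 remains possible at r6c1 ⇒ r6c1=3.
Step 45. [r1c1∈{1}] nothing but 1 survives at r1c1, so r1c1=1.

Answer: 1 7 3 5 4 9 2 6 8 / 4 8 6 2 3 7 9 5 1 / 5 2 9 1 8 6 3 4 7 / 6 9 7 4 1 3 8 2 5 / 2 4 8 7 9 5 6 1 3 / 3 5 1 6 2 8 4 7 9 / 9 1 2 3 7 4 5 8 6 / 7 3 5 8 6 2 1 9 4 / 8 6 4 9 5 1 7 3 2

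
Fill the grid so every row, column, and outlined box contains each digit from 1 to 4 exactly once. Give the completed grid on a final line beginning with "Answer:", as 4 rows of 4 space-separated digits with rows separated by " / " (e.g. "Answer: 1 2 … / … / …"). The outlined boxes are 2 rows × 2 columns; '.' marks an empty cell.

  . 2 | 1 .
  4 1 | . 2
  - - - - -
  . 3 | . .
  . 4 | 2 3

Step 1. [r3c4∈{1,4}] across col 4, 1 lands solely at r3c4 ⇒ r3c4=1.
Step 2. [r1c1∈{3}] only 3 remains possible at r1c1, so r1c1=3.
Step 3. [r1c4∈{4}] r1c4's peers cover all but 4 ⇒ r1c4=4.
Step 4. [r4c1∈{1}] r4c1's peers cover all but 1, so r4c1=1.
Step 5. [r3c1∈{2}] only 2 remains possible at r3c1. So r3c1=2.
Step 6. [r3c3∈{4}] only 4 remains possible at r3c3 ⇒ r3c3=4.
Step 7. [r2c3∈{3}] only 3 remains possible at r2c3. So r2c3=3.

Answer: 3 2 1 4 / 4 1 3 2 / 2 3 4 1 / 1 4 2 3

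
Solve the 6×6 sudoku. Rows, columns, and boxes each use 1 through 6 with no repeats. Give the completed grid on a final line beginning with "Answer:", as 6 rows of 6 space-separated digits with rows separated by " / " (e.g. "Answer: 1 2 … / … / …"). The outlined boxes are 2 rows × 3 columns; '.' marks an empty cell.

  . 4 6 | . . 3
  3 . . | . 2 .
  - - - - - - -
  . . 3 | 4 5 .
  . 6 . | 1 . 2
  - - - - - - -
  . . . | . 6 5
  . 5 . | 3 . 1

Step 1. [r1c1∈{1,2,5}] 2 has one home in row 1: r1c1. So r1c1=2.
Step 2. [r2c3∈{1,5}] box 1 places 5 nowhere but r2c3 ⇒ r2c3=5.
Step 3. [r5c3∈{1,2,4}] r5c3 is the only open cell in col 3 admitting 1 ⇒ r5c3=1.
Step 4. [r5c1∈{4}] only 4 remains possible at r5c1 ⇒ r5c1=4.
Step 5. [r3c2∈{1,2}] row 3 places 2 nowhere but r3c2. So r3c2=2.
Step 6. [r2c4∈{6}] only 6 remains possible at r2c4. So r2c4=6.
Step 7. [r6c1∈{6}] r6c1 is down to just 6. So r6c1=6.
Step 8. [r4c5∈{3}] r4c5 is down to just 3 ⇒ r4c5=3.
Step 9. [r4c1∈{5}] r4c1 has the single candidate 5, so r4c1=5.
Step 10. [r3c1∈{1}] only 1 remains possible at r3c1. So r3c1=1.
Step 11. [r6c5∈{4}] r6c5 is down to just 4. So r6c5=4.
Step 12. [r2c2∈{1}] r2c2 has the single candidate 1. So r2c2=1.
Step 13. [r5c4∈{2}] only 2 remains possible at r5c4 ⇒ r5c4=2.
Step 14. [r5c2∈{3}] r5c2 is down to just 3, so r5c2=3.
Step 15. [r4c3∈{4}] r4c3 is down to just 4. So r4c3=4.
Step 16. [r6c3∈{2}] r6c3 is down to just 2 ⇒ r6c3=2.
Step 17. [r2c6∈{4}] r2c6 is down to just 4. So r2c6=4.
Step 18. [r1c5∈{1}] r1c5's peers cover all but 1. So r1c5=1.
Step 19. [r1c4∈{5}] r1c4's peers cover all but 5. So r1c4=5.
Step 20. [r3c6∈{6}] nothing but 6 survives at r3c6 ⇒ r3c6=6.

Answer: 2 4 6 5 1 3 / 3 1 5 6 2 4 / 1 2 3 4 5 6 / 5 6 4 1 3 2 / 4 3 1 2 6 5 / 6 5 2 3 4 1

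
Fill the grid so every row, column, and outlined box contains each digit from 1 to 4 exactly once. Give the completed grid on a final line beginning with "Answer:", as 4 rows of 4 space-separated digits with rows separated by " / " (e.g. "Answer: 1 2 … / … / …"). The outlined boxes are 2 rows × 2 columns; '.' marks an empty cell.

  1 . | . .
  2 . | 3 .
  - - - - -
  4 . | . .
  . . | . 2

Step 1. [r1c4∈{4}] r1c4 is down to just 4. So r1c4=4.
Step 2. [r3c3∈{1}] only 1 remains possible at r3c3 ⇒ r3c3=1.
Step 3. [r4c1∈{3}] r4c1 is down to just 3, so r4c1=3.
Step 4. [r3c2∈{2}] r3c2 has the single candidate 2, so r3c2=2.
Step 5. [r3c4∈{3}] r3c4 is down to just 3. So r3c4=3.
Step 6. [r2c2∈{4}] r2c2 is down to just 4. So r2c2=4.
Step 7. [r4c3∈{4}] nothing but 4 survives at r4c3, so r4c3=4.
Step 8. [r2c4∈{1}] r2c4 has the single candidate 1. So r2c4=1.
Step 9. [r1c3∈{2}] r1c3 has the single candidate 2 ⇒ r1c3=2.
Step 10. [r4c2∈{1}] nothing but 1 survives at r4c2 ⇒ r4c2=1.
Step 11. [r1c2∈{3}] r1c2 has the single candidate 3. So r1c2=3.

Answer: 1 3 2 4 / 2 4 3 1 / 4 2 1 3 / 3 1 4 2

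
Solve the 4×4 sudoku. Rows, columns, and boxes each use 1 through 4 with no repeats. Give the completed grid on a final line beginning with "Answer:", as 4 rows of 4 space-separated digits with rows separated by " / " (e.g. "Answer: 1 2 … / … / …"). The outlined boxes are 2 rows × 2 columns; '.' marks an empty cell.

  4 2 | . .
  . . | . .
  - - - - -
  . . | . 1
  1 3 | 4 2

Step 1. [r1c4∈{3}] r1c4's peers cover all but 3 ⇒ r1c4=3.
Step 2. [r2c3∈{1,2}] row 2 places 2 nowhere but r2c3. So r2c3=2.
Step 3. [r1c3∈{1}] r1c3 has the single candidate 1 ⇒ r1c3=1.
Step 4. [r3c3∈{3}] nothing but 3 survives at r3c3, so r3c3=3.
Step 5. [r2c2∈{1}] r2c2's peers cover all but 1, so r2c2=1.
Step 6. [r3c2∈{4}] only 4 remains possible at r3c2, so r3c2=4.
Step 7. [r3c1∈{2}] r3c1 has the single candidate 2. So r3c1=2.
Step 8. [r2c1∈{3}] nothing but 3 survives at r2c1. So r2c1=3.
Step 9. [r2c4∈{4}] r2c4's peers cover all but 4, so r2c4=4.

Answer: 4 2 1 3 / 3 1 2 4 / 2 4 3 1 / 1 3 4 2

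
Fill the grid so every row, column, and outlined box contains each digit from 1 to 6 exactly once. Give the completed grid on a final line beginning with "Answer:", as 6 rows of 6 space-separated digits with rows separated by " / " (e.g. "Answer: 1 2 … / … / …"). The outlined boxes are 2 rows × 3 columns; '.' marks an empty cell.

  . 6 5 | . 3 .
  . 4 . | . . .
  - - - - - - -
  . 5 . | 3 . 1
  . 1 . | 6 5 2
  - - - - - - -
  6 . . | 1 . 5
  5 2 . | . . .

Step 1. [r6c4∈{4}] r6c4 is down to just 4, so r6c4=4.
Step 2. [r2c5∈{1,2,6}] in col 5, 1 fits only at r2c5. So r2c5=1.
Step 3. [r5c3∈{3,4}] r5c3 is the only open cell in row 5 admitting 4 ⇒ r5c3=4.
Step 4. [r4c3∈{3}] only 3 remains possible at r4c3 ⇒ r4c3=3.
Step 5. [r2c3∈{2}] only 2 remains possible at r2c3, so r2c3=2.
Step 6. [r6c5∈{6}] nothing but 6 survives at r6c5 ⇒ r6c5=6.
Step 7. [r4c1∈{4}] r4c1 has the single candidate 4, so r4c1=4.
Step 8. [r5c5∈{2}] r5c5 has the single candidate 2. So r5c5=2.
Step 9. [r1c4∈{2}] r1c4 is down to just 2 ⇒ r1c4=2.
Step 10. [r2c1∈{3}] r2c1's peers cover all but 3 ⇒ r2c1=3.
Step 11. [r6c3∈{1}] r6c3 is down to just 1. So r6c3=1.
Step 12. [r3c1∈{2}] only 2 remains possible at r3c1, so r3c1=2.
Step 13. [r1c6∈{4}] only 4 remains possible at r1c6, so r1c6=4.
Step 14. [r3c3∈{6}] nothing but 6 survives at r3c3 ⇒ r3c3=6.
Step 15. [r2c4∈{5}] nothing but 5 survives at r2c4 ⇒ r2c4=5.
Step 16. [r6c6∈{3}] nothing but 3 survives at r6c6. So r6c6=3.
Step 17. [r5c2∈{3}] r5c2's peers cover all but 3. So r5c2=3.
Step 18. [r2c6∈{6}] nothing but 6 survives at r2c6 ⇒ r2c6=6.
Step 19. [r3c5∈{4}] r3c5 has the single candidate 4. So r3c5=4.
Step 20. [r1c1∈{1}] r1c1's peers cover all but 1, so r1c1=1.

Answer: 1 6 5 2 3 4 / 3 4 2 5 1 6 / 2 5 6 3 4 1 / 4 1 3 6 5 2 / 6 3 4 1 2 5 / 5 2 1 4 6 3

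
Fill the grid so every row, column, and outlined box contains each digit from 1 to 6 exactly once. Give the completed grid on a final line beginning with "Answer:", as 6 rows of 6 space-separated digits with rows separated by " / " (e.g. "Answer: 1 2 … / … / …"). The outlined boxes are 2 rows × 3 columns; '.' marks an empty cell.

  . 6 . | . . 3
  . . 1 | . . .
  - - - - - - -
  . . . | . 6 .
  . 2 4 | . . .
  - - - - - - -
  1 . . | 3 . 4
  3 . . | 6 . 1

Step 1. [r3c1∈{5}] r3c1 has the single candidate 5, so r3c1=5.
Step 2. [r5c2∈{5}] r5c2's peers cover all but 5, so r5c2=5.
Step 3. [r5c5∈{2}] r5c5's peers cover all but 2 ⇒ r5c5=2.
Step 4. [r3c4∈{1,2,4}] in row 3, 4 fits only at r3c4. So r3c4=4.
Step 5. [r1c3∈{2,5}] 5 has one home in col 3: r1c3. So r1c3=5.
Step 6. [r4c6∈{5}] r4c6's peers cover all but 5 ⇒ r4c6=5.
Step 7. [r2c4∈{2,5}] col 4 places 5 nowhere but r2c4 ⇒ r2c4=5.
Step 8. [r2c5∈{4}] r2c5 has the single candidate 4. So r2c5=4.
Step 9. [r1c4∈{1,2}] r1c4 is the only open cell in col 4 admitting 2, so r1c4=2.
Step 10. [r2c2∈{3}] only 3 remains possible at r2c2 ⇒ r2c2=3.
Step 11. [r4c5∈{1,3}] across row 4, 3 lands solely at r4c5 ⇒ r4c5=3.
Step 12. [r4c4∈{1}] r4c4's peers cover all but 1, so r4c4=1.
Step 13. [r3c6∈{2}] r3c6 is down to just 2 ⇒ r3c6=2.
Step 14. [r1c5∈{1}] only 1 remains possible at r1c5 ⇒ r1c5=1.
Step 15. [r3c3∈{3}] r3c3 is down to just 3 ⇒ r3c3=3.
Step 16. [r2c1∈{2}] r2c1's peers cover all but 2, so r2c1=2.
Step 17. [r5c3∈{6}] only 6 remains possible at r5c3 ⇒ r5c3=6.
Step 18. [r6c5∈{5}] r6c5 is down to just 5, so r6c5=5.
Step 19. [r3c2∈{1}] nothing but 1 survives at r3c2. So r3c2=1.
Step 20. [r6c3∈{2}] nothing but 2 survives at r6c3. So r6c3=2.
Step 21. [r4c1∈{6}] r4c1's peers cover all but 6 ⇒ r4c1=6.
Step 22. [r1c1∈{4}] r1c1 is down to just 4, so r1c1=4.
Step 23. [r2c6∈{6}] r2c6 has the single candidate 6. So r2c6=6.
Step 24. [r6c2∈{4}] r6c2 is down to just 4 ⇒ r6c2=4.

Answer: 4 6 5 2 1 3 / 2 3 1 5 4 6 / 5 1 3 4 6 2 / 6 2 4 1 3 5 / 1 5 6 3 2 4 / 3 4 2 6 5 1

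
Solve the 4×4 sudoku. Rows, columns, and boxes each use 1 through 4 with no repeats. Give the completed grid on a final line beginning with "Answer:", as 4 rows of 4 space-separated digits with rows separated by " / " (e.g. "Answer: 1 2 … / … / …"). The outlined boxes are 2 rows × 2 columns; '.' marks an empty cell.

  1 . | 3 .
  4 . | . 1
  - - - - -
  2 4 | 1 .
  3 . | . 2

Step 1. [r1c2∈{2}] r1c2 has the single candidate 2, so r1c2=2.
Step 2. [r2c2∈{3}] nothing but 3 survives at r2c2 ⇒ r2c2=3.
Step 3. [r3c4∈{3}] r3c4 is down to just 3, so r3c4=3.
Step 4. [r1c4∈{4}] r1c4 is down to just 4. So r1c4=4.
Step 5. [r4c2∈{1}] nothing but 1 survives at r4c2, so r4c2=1.
Step 6. [r2c3∈{2}] nothing but 2 survives at r2c3 ⇒ r2c3=2.
Step 7. [r4c3∈{4}] r4c3 has the single candidate 4, so r4c3=4.

Answer: 1 2 3 4 / 4 3 2 1 / 2 4 1 3 / 3 1 4 2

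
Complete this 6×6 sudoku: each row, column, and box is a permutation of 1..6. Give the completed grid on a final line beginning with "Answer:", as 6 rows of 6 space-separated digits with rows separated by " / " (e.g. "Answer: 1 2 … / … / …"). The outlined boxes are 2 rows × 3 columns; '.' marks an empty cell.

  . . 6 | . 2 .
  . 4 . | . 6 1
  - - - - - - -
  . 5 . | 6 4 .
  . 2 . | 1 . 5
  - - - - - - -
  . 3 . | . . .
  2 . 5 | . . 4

Step 1. [r4c5∈{3}] r4c5 has the single candidate 3 ⇒ r4c5=3.
Step 2. [r1c6∈{3}] r1c6's peers cover all but 3, so r1c6=3.
Step 3. [r2c4∈{5}] only 5 remains possible at r2c4 ⇒ r2c4=5.
Step 4. [r4c1∈{4,6}] 6 has one home in row 4: r4c1, so r4c1=6.
Step 5. [r2c1∈{3}] r2c1 is down to just 3 ⇒ r2c1=3.
Step 6. [r3c1∈{1}] only 1 remains possible at r3c1, so r3c1=1.
Step 7. [r5c3∈{1,4}] col 3 places 1 nowhere but r5c3 ⇒ r5c3=1.
Step 8. [r5c4∈{2}] only 2 remains possible at r5c4, so r5c4=2.
Step 9. [r1c1∈{5}] only 5 remains possible at r1c1, so r1c1=5.
Step 10. [r4c3∈{4}] r4c3 has the single candidate 4 ⇒ r4c3=4.
Step 11. [r5c1∈{4}] r5c1 is down to just 4 ⇒ r5c1=4.
Step 12. [r1c4∈{4}] r1c4 has the single candidate 4 ⇒ r1c4=4.
Step 13. [r2c3∈{2}] r2c3 has the single candidate 2 ⇒ r2c3=2.
Step 14. [r5c5∈{5}] r5c5 has the single candidate 5 ⇒ r5c5=5.
Step 15. [r6c5∈{1}] r6c5's peers cover all but 1. So r6c5=1.
Step 16. [r1c2∈{1}] r1c2's peers cover all but 1. So r1c2=1.
Step 17. [r3c6∈{2}] r3c6 is down to just 2. So r3c6=2.
Step 18. [r6c4∈{3}] nothing but 3 survives at r6c4. So r6c4=3.
Step 19. [r6c2∈{6}] only 6 remains possible at r6c2, so r6c2=6.
Step 20. [r3c3∈{3}] r3c3's peers cover all but 3. So r3c3=3.
Step 21. [r5c6∈{6}] r5c6 has the single candidate 6. So r5c6=6.

Answer: 5 1 6 4 2 3 / 3 4 2 5 6 1 / 1 5 3 6 4 2 / 6 2 4 1 3 5 / 4 3 1 2 5 6 / 2 6 5 3 1 4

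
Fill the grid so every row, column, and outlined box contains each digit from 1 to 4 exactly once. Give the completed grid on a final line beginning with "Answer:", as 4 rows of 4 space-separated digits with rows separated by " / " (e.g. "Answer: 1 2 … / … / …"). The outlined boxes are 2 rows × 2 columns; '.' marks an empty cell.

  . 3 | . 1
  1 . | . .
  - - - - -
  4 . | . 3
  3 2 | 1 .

Step 1. [r1c3∈{2,4}] across row 1, 4 lands solely at r1c3, so r1c3=4.
Step 2. [r3c3∈{2}] r3c3 has the single candidate 2, so r3c3=2.
Step 3. [r2c3∈{3}] only 3 remains possible at r2c3, so r2c3=3.
Step 4. [r2c2∈{4}] r2c2's peers cover all but 4. So r2c2=4.
Step 5. [r2c4∈{2}] only 2 remains possible at r2c4. So r2c4=2.
Step 6. [r4c4∈{4}] r4c4's peers cover all but 4. So r4c4=4.
Step 7. [r3c2∈{1}] nothing but 1 survives at r3c2 ⇒ r3c2=1.
Step 8. [r1c1∈{2}] r1c1 has the single candidate 2, so r1c1=2.

Answer: 2 3 4 1 / 1 4 3 2 / 4 1 2 3 / 3 2 1 4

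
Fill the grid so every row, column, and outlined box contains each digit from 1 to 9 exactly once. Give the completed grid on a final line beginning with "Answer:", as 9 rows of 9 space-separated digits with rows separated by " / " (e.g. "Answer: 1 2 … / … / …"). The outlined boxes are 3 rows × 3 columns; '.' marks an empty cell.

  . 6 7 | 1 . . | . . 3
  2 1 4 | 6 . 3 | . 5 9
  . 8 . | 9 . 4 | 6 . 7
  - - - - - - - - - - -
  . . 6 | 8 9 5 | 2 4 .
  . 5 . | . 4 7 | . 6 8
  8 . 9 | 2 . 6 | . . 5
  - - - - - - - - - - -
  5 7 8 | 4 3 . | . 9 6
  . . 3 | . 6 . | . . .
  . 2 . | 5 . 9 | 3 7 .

Step 1. [r7c7∈{1}] only 1 remains possible at r7c7, so r7c7=1.
Step 2. [r9c5∈{1,8}] 8 has one home in row 9: r9c5, so r9c5=8.
Step 3. [r2c7∈{8}] r2c7's peers cover all but 8 ⇒ r2c7=8.
Step 4. [r1c8∈{2}] r1c8 is down to just 2. So r1c8=2.
Step 5. [r9c3∈{1}] only 1 remains possible at r9c3. So r9c3=1.
Step 6. [r4c2∈{3}] r4c2's peers cover all but 3 ⇒ r4c2=3.
Step 7. [r9c9∈{4}] only 4 remains possible at r9c9, so r9c9=4.
Step 8. [r8c2∈{4,9}] 9 has one home in col 2: r8c2. So r8c2=9.
Step 9. [r4c9∈{1}] r4c9 has the single candidate 1. So r4c9=1.
Step 10. [r3c5∈{2,5}] across row 3, 2 lands solely at r3c5, so r3c5=2.
Step 11. [r7c6∈{2}] nothing but 2 survives at r7c6, so r7c6=2.
Step 12. [r1c5∈{5}] r1c5's peers cover all but 5 ⇒ r1c5=5.
Step 13. [r6c7∈{7}] r6c7's peers cover all but 7 ⇒ r6c7=7.
Step 14. [r5c1∈{1}] r5c1 has the single candidate 1. So r5c1=1.
Step 15. [r4c1∈{7}] r4c1's peers cover all but 7. So r4c1=7.
Step 16. [r1c7∈{4}] r1c7 is down to just 4, so r1c7=4.
Step 17. [r5c3∈{2}] nothing but 2 survives at r5c3, so r5c3=2.
Step 18. [r3c1∈{3}] r3c1 is down to just 3. So r3c1=3.
Step 19. [r9c1∈{6}] r9c1's peers cover all but 6, so r9c1=6.
Step 20. [r6c8∈{3}] r6c8's peers cover all but 3. So r6c8=3.
Step 21. [r8c7∈{5}] nothing but 5 survives at r8c7 ⇒ r8c7=5.
Step 22. [r1c6∈{8}] nothing but 8 survives at r1c6, so r1c6=8.
Step 23. [r1c1∈{9}] r1c1's peers cover all but 9 ⇒ r1c1=9.
Step 24. [r6c5∈{1}] r6c5's peers cover all but 1, so r6c5=1.
Step 25. [r8c6∈{1}] r8c6 has the single candidate 1, so r8c6=1.
Step 26. [r8c4∈{7}] r8c4 has the single candidate 7 ⇒ r8c4=7.
Step 27. [r6c2∈{4}] only 4 remains possible at r6c2. So r6c2=4.
Step 28. [r5c4∈{3}] only 3 remains possible at r5c4. So r5c4=3.
Step 29. [r3c8∈{1}] r3c8's peers cover all but 1 ⇒ r3c8=1.
Step 30. [r8c9∈{2}] r8c9's peers cover all but 2. So r8c9=2.
Step 31. [r5c7∈{9}] r5c7 is down to just 9, so r5c7=9.
Step 32. [r2c5∈{7}] only 7 remains possible at r2c5, so r2c5=7.
Step 33. [r8c1∈{4}] only 4 remains possible at r8c1 ⇒ r8c1=4.
Step 34. [r8c8∈{8}] r8c8's peers cover all but 8. So r8c8=8.
Step 35. [r3c3∈{5}] r3c3's peers cover all but 5 ⇒ r3c3=5.

Answer: 9 6 7 1 5 8 4 2 3 / 2 1 4 6 7 3 8 5 9 / 3 8 5 9 2 4 6 1 7 / 7 3 6 8 9 5 2 4 1 / 1 5 2 3 4 7 9 6 8 / 8 4 9 2 1 6 7 3 5 / 5 7 8 4 3 2 1 9 6 / 4 9 3 7 6 1 5 8 2 / 6 2 1 5 8 9 3 7 4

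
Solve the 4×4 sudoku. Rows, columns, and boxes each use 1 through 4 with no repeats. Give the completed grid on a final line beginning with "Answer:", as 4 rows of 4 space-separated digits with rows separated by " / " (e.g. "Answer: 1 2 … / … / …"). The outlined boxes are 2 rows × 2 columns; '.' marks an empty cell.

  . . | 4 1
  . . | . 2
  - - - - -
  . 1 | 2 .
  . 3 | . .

Step 1. [r3c1∈{4}] only 4 remains possible at r3c1. So r3c1=4.
Step 2. [r1c1∈{2,3}] r1c1 is the only open cell in row 1 admitting 3 ⇒ r1c1=3.
Step 3. [r3c4∈{3}] nothing but 3 survives at r3c4, so r3c4=3.
Step 4. [r2c3∈{3}] r2c3's peers cover all but 3, so r2c3=3.
Step 5. [r2c2∈{4}] r2c2's peers cover all but 4 ⇒ r2c2=4.
Step 6. [r4c1∈{2}] r4c1's peers cover all but 2 ⇒ r4c1=2.
Step 7. [r2c1∈{1}] nothing but 1 survives at r2c1, so r2c1=1.
Step 8. [r1c2∈{2}] r1c2's peers cover all but 2, so r1c2=2.
Step 9. [r4c3∈{1}] only 1 remains possible at r4c3, so r4c3=1.
Step 10. [r4c4∈{4}] r4c4 has the single candidate 4, so r4c4=4.

Answer: 3 2 4 1 / 1 4 3 2 / 4 1 2 3 / 2 3 1 4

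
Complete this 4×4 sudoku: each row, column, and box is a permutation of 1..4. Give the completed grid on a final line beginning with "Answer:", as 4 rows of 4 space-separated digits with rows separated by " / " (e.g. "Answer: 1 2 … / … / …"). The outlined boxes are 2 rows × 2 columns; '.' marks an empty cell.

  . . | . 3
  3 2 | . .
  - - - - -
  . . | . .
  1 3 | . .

Step 1. [r3c2∈{4}] r3c2 has the single candidate 4, so r3c2=4.
Step 2. [r1c3∈{1,2,4}] in row 1, 2 fits only at r1c3. So r1c3=2.
Step 3. [r4c4∈{2,4}] across row 4, 2 lands solely at r4c4 ⇒ r4c4=2.
Step 4. [r2c4∈{1,4}] 4 has one home in col 4: r2c4, so r2c4=4.
Step 5. [r3c4∈{1}] r3c4 has the single candidate 1. So r3c4=1.
Step 6. [r1c1∈{4}] only 4 remains possible at r1c1 ⇒ r1c1=4.
Step 7. [r3c3∈{3}] r3c3 is down to just 3 ⇒ r3c3=3.
Step 8. [r1c2∈{1}] nothing but 1 survives at r1c2. So r1c2=1.
Step 9. [r3c1∈{2}] r3c1's peers cover all but 2 ⇒ r3c1=2.
Step 10. [r2c3∈{1}] r2c3's peers cover all but 1, so r2c3=1.
Step 11. [r4c3∈{4}] r4c3's peers cover all but 4. So r4c3=4.

Answer: 4 1 2 3 / 3 2 1 4 / 2 4 3 1 / 1 3 4 2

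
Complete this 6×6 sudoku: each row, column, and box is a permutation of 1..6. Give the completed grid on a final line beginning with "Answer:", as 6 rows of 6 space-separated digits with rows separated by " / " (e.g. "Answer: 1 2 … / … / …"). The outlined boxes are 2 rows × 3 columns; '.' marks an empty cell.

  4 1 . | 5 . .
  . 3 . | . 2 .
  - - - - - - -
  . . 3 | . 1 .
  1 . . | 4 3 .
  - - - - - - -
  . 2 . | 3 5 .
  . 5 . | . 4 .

Step 1. [r5c1∈{6}] r5c1's peers cover all but 6 ⇒ r5c1=6.
Step 2. [r1c5∈{6}] nothing but 6 survives at r1c5. So r1c5=6.
Step 3. [r5c6∈{1}] r5c6's peers cover all but 1 ⇒ r5c6=1.
Step 4. [r3c1∈{2,5}] across col 1, 2 lands solely at r3c1. So r3c1=2.
Step 5. [r3c4∈{6}] r3c4's peers cover all but 6, so r3c4=6.
Step 6. [r4c3∈{5,6}] across box 3, 5 lands solely at r4c3 ⇒ r4c3=5.
Step 7. [r6c4∈{2}] r6c4 is down to just 2, so r6c4=2.
Step 8. [r2c6∈{4}] r2c6 has the single candidate 4, so r2c6=4.
Step 9. [r3c2∈{4}] r3c2 has the single candidate 4 ⇒ r3c2=4.
Step 10. [r4c6∈{2}] r4c6 has the single candidate 2 ⇒ r4c6=2.
Step 11. [r2c4∈{1}] nothing but 1 survives at r2c4, so r2c4=1.
Step 12. [r4c2∈{6}] nothing but 6 survives at r4c2, so r4c2=6.
Step 13. [r6c1∈{3}] r6c1 is down to just 3, so r6c1=3.
Step 14. [r6c6∈{6}] r6c6 has the single candidate 6. So r6c6=6.
Step 15. [r3c6∈{5}] r3c6 has the single candidate 5. So r3c6=5.
Step 16. [r6c3∈{1}] r6c3's peers cover all but 1. So r6c3=1.
Step 17. [r1c3∈{2}] r1c3's peers cover all but 2, so r1c3=2.
Step 18. [r2c1∈{5}] only 5 remains possible at r2c1, so r2c1=5.
Step 19. [r5c3∈{4}] r5c3's peers cover all but 4. So r5c3=4.
Step 20. [r1c6∈{3}] r1c6 is down to just 3 ⇒ r1c6=3.
Step 21. [r2c3∈{6}] nothing but 6 survives at r2c3. So r2c3=6.

Answer: 4 1 2 5 6 3 / 5 3 6 1 2 4 / 2 4 3 6 1 5 / 1 6 5 4 3 2 / 6 2 4 3 5 1 / 3 5 1 2 4 6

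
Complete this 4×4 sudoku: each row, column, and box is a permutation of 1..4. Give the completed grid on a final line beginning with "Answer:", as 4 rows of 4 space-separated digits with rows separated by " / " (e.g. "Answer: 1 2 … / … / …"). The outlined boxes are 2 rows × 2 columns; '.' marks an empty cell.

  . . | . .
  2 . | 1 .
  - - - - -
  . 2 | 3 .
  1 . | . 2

Step 1. [r1c1∈{3,4}] across col 1, 3 lands solely at r1c1, so r1c1=3.
Step 2. [r1c4∈{4}] nothing but 4 survives at r1c4, so r1c4=4.
Step 3. [r4c2∈{3,4}] in row 4, 3 fits only at r4c2. So r4c2=3.
Step 4. [r1c3∈{2}] r1c3 has the single candidate 2, so r1c3=2.
Step 5. [r2c2∈{4}] r2c2's peers cover all but 4, so r2c2=4.
Step 6. [r3c1∈{4}] r3c1's peers cover all but 4 ⇒ r3c1=4.
Step 7. [r2c4∈{3}] r2c4 is down to just 3 ⇒ r2c4=3.
Step 8. [r4c3∈{4}] only 4 remains possible at r4c3. So r4c3=4.
Step 9. [r1c2∈{1}] nothing but 1 survives at r1c2. So r1c2=1.
Step 10. [r3c4∈{1}] r3c4 is down to just 1, so r3c4=1.

Answer: 3 1 2 4 / 2 4 1 3 / 4 2 3 1 / 1 3 4 2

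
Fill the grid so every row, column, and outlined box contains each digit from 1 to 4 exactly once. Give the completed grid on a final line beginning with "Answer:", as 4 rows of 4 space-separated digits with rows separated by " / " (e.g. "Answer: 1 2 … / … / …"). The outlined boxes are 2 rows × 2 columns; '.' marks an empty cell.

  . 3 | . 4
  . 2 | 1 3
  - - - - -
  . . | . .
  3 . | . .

Step 1. [r3c1∈{1,2,4}] col 1 places 2 nowhere but r3c1, so r3c1=2.
Step 2. [r3c4∈{1}] r3c4 is down to just 1, so r3c4=1.
Step 3. [r3c2∈{4}] r3c2 has the single candidate 4, so r3c2=4.
Step 4. [r4c4∈{2}] only 2 remains possible at r4c4 ⇒ r4c4=2.
Step 5. [r4c3∈{4}] nothing but 4 survives at r4c3. So r4c3=4.
Step 6. [r3c3∈{3}] only 3 remains possible at r3c3. So r3c3=3.
Step 7. [r2c1∈{4}] r2c1 is down to just 4, so r2c1=4.
Step 8. [r4c2∈{1}] r4c2 has the single candidate 1, so r4c2=1.
Step 9. [r1c1∈{1}] r1c1 has the single candidate 1, so r1c1=1.
Step 10. [r1c3∈{2}] nothing but 2 survives at r1c3, so r1c3=2.

Answer: 1 3 2 4 / 4 2 1 3 / 2 4 3 1 / 3 1 4 2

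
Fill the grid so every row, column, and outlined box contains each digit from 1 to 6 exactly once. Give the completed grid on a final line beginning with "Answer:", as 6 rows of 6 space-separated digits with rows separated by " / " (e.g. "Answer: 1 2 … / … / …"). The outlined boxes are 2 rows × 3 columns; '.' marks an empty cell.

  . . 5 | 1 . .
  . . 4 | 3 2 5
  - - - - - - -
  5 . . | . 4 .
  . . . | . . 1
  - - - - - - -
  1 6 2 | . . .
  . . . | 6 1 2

Step 1. [r6c3∈{3}] r6c3 is down to just 3. So r6c3=3.
Step 2. [r1c5∈{6}] only 6 remains possible at r1c5. So r1c5=6.
Step 3. [r6c1∈{4}] only 4 remains possible at r6c1 ⇒ r6c1=4.
Step 4. [r3c6∈{3,6}] 6 has one home in col 6: r3c6. So r3c6=6.
Step 5. [r3c2∈{1,2,3}] r3c2 is the only open cell in row 3 admitting 3. So r3c2=3.
Step 6. [r5c6∈{3,4}] in col 6, 3 fits only at r5c6. So r5c6=3.
Step 7. [r1c2∈{2}] r1c2 has the single candidate 2, so r1c2=2.
Step 8. [r4c1∈{2,6}] across col 1, 2 lands solely at r4c1, so r4c1=2.
Step 9. [r5c5∈{5}] r5c5's peers cover all but 5, so r5c5=5.
Step 10. [r6c2∈{5}] r6c2 has the single candidate 5 ⇒ r6c2=5.
Step 11. [r4c3∈{6}] nothing but 6 survives at r4c3. So r4c3=6.
Step 12. [r3c4∈{2}] r3c4 is down to just 2, so r3c4=2.
Step 13. [r5c4∈{4}] only 4 remains possible at r5c4. So r5c4=4.
Step 14. [r2c1∈{6}] r2c1 has the single candidate 6 ⇒ r2c1=6.
Step 15. [r1c1∈{3}] nothing but 3 survives at r1c1 ⇒ r1c1=3.
Step 16. [r2c2∈{1}] r2c2 has the single candidate 1. So r2c2=1.
Step 17. [r3c3∈{1}] only 1 remains possible at r3c3, so r3c3=1.
Step 18. [r4c4∈{5}] r4c4 has the single candidate 5. So r4c4=5.
Step 19. [r4c2∈{4}] r4c2's peers cover all but 4, so r4c2=4.
Step 20. [r1c6∈{4}] nothing but 4 survives at r1c6 ⇒ r1c6=4.
Step 21. [r4c5∈{3}] only 3 remains possible at r4c5, so r4c5=3.

Answer: 3 2 5 1 6 4 / 6 1 4 3 2 5 / 5 3 1 2 4 6 / 2 4 6 5 3 1 / 1 6 2 4 5 3 / 4 5 3 6 1 2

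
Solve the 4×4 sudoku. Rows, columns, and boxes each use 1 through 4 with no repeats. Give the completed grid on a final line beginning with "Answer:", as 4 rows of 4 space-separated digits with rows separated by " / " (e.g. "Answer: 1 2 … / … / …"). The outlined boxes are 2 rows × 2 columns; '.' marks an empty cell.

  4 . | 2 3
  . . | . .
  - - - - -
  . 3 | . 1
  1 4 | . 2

Step 1. [r2c3∈{1,4}] col 3 places 1 nowhere but r2c3. So r2c3=1.
Step 2. [r3c1∈{2}] r3c1 is down to just 2. So r3c1=2.
Step 3. [r3c3∈{4}] r3c3's peers cover all but 4. So r3c3=4.
Step 4. [r2c1∈{3}] r2c1's peers cover all but 3. So r2c1=3.
Step 5. [r2c2∈{2}] r2c2 is down to just 2. So r2c2=2.
Step 6. [r4c3∈{3}] nothing but 3 survives at r4c3, so r4c3=3.
Step 7. [r1c2∈{1}] r1c2's peers cover all but 1, so r1c2=1.
Step 8. [r2c4∈{4}] nothing but 4 survives at r2c4, so r2c4=4.

Answer: 4 1 2 3 / 3 2 1 4 / 2 3 4 1 / 1 4 3 2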